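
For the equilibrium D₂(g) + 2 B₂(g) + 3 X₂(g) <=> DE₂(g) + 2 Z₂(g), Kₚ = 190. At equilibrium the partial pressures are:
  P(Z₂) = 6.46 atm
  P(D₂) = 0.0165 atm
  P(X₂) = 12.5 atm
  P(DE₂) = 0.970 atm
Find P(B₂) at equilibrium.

P(B₂) = 0.0813 atm

At equilibrium, Kₚ = P(DE₂)·P(Z₂)² / (P(D₂)·P(B₂)²·P(X₂)³) = 190.
(0.970)·(6.46)² / ((0.0165)·(P(B₂))²·(12.5)³) = 190
P(B₂)² = 0.00661 ⇒ P(B₂) = 0.0813 atm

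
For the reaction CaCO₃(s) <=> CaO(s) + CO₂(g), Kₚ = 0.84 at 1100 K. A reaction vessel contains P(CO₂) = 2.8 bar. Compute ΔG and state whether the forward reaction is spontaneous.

ΔG = 11.0 kJ/mol; the forward reaction is non-spontaneous

(CaCO₃, CaO are pure solids — omitted from Qₚ.)
Qₚ = P(CO₂) = 2.80
ΔG = RT ln(Qₚ/Kₚ) = (8.314 J mol⁻¹ K⁻¹)(1100 K) × ln(2.80/0.84)
   = (9.145 kJ/mol)(1.204) = 11.0 kJ/mol
ΔG > 0, so the forward reaction is non-spontaneous (proceeds in reverse).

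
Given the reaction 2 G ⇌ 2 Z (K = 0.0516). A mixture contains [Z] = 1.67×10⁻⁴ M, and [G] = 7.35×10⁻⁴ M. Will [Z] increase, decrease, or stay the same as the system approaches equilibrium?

stay the same

Q = [Z]² / [G]² = (1.67×10⁻⁴)² / (7.35×10⁻⁴)² = 0.0516
Q = 0.0516 = K; the system is at equilibrium.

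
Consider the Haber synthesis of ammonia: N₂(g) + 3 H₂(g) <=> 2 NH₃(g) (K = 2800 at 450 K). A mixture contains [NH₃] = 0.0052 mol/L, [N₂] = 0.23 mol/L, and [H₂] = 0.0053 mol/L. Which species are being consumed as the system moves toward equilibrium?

N₂, H₂ (reactants)

Q = [NH₃]² / ([N₂]·[H₂]³) = (0.0052)² / ((0.23)·(0.0053)³) = 790
Q = 790 < K = 2800: net forward reaction.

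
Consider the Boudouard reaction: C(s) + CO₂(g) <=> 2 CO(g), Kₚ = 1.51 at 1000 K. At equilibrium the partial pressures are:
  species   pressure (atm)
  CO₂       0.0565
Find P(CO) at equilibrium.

P(CO) = 0.292 atm

(C is a pure solid — omitted from Kₚ.)
At equilibrium, Kₚ = P(CO)² / P(CO₂) = 1.51.
(P(CO))² / (0.0565) = 1.51
P(CO)² = 0.0853 ⇒ P(CO) = 0.292 atm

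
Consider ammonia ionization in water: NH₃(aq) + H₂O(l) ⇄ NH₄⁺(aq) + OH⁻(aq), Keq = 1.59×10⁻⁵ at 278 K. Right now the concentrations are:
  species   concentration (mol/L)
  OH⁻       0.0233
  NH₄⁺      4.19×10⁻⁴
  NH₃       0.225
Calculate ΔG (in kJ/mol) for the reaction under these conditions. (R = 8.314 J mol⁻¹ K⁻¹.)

ΔG = 2.32 kJ/mol

(H₂O is a pure liquid — omitted from Q.)
Q = [NH₄⁺]·[OH⁻] / [NH₃] = (4.19×10⁻⁴)·(0.0233) / (0.225) = 4.34×10⁻⁵
ΔG = RT ln(Q/Keq) = (8.314 J mol⁻¹ K⁻¹)(278 K) × ln(4.34×10⁻⁵/1.59×10⁻⁵)
   = (2.311 kJ/mol)(1.004) = 2.32 kJ/mol
ΔG > 0, so the forward reaction is non-spontaneous (proceeds in reverse).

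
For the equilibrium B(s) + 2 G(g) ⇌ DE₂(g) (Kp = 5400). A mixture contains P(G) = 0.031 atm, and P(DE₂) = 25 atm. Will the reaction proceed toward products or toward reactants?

(B is a pure solid — omitted from Qp.)
Qp = P(DE₂) / P(G)² = (25) / (0.031)² = 26000
Qp = 26000 > Kp = 5400, so the reverse reaction proceeds.

to the left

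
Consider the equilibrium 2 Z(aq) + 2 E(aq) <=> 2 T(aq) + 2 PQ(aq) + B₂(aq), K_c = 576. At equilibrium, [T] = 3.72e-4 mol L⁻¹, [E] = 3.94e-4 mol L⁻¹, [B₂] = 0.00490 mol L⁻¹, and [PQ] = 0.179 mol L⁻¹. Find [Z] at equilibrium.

[Z] = 4.93e-4 mol L⁻¹

At equilibrium, K_c = [T]²·[PQ]²·[B₂] / ([Z]²·[E]²) = 576.
(3.72e-4)²·(0.179)²·(0.00490) / (([Z])²·(3.94e-4)²) = 576
[Z]² = 2.43e-7 ⇒ [Z] = 4.93e-4 mol L⁻¹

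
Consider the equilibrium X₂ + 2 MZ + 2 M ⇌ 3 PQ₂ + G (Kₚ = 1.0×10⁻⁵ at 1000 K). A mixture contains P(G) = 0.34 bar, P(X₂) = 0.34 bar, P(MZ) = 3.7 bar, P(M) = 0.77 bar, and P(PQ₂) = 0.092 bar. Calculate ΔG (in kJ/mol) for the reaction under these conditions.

ΔG = 18.8 kJ/mol

Qₚ = P(PQ₂)³·P(G) / (P(X₂)·P(MZ)²·P(M)²) = (0.092)³·(0.34) / ((0.34)·(3.7)²·(0.77)²) = 9.59×10⁻⁵
ΔG = RT ln(Qₚ/Kₚ) = (8.314 J mol⁻¹ K⁻¹)(1000 K) × ln(9.59×10⁻⁵/1.0×10⁻⁵)
   = (8.314 kJ/mol)(2.261) = 18.8 kJ/mol
ΔG > 0, so the forward reaction is non-spontaneous (proceeds in reverse).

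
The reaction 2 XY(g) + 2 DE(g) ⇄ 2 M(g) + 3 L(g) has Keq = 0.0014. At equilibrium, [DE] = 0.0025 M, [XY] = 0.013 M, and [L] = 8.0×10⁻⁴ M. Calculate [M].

At equilibrium, Keq = [M]²·[L]³ / ([XY]²·[DE]²) = 0.0014.
([M])²·(8.0×10⁻⁴)³ / ((0.013)²·(0.0025)²) = 0.0014
[M]² = 0.00289 ⇒ [M] = 0.054 M

[M] = 0.054 M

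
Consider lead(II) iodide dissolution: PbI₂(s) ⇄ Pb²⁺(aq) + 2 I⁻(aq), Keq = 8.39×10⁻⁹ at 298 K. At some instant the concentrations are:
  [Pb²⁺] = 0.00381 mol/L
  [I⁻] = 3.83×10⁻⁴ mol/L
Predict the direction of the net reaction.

(PbI₂ is a pure solid — omitted from Q.)
Q = [Pb²⁺]·[I⁻]² = (0.00381)·(3.83×10⁻⁴)² = 5.59×10⁻¹⁰
Q = 5.59×10⁻¹⁰ < Keq = 8.39×10⁻⁹, so the forward reaction proceeds.

toward products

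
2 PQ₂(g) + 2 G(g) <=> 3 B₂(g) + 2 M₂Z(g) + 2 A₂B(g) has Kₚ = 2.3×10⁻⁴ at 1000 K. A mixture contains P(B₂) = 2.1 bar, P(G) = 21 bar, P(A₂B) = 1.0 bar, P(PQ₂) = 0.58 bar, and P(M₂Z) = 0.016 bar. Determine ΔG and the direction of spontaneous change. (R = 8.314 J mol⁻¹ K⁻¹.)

Qₚ = P(B₂)³·P(M₂Z)²·P(A₂B)² / (P(PQ₂)²·P(G)²) = (2.1)³·(0.016)²·(1.0)² / ((0.58)²·(21)²) = 1.60×10⁻⁵
ΔG = RT ln(Qₚ/Kₚ) = (8.314 J mol⁻¹ K⁻¹)(1000 K) × ln(1.60×10⁻⁵/2.3×10⁻⁴)
   = (8.314 kJ/mol)(-2.665) = -22.2 kJ/mol
ΔG < 0, so the forward reaction is spontaneous (proceeds forward).

ΔG = -22.2 kJ/mol; the forward reaction is spontaneous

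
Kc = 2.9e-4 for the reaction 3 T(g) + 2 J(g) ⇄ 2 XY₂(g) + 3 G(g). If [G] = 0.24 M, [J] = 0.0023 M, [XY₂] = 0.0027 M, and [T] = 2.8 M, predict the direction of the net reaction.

Qc = [XY₂]²·[G]³ / ([T]³·[J]²) = (0.0027)²·(0.24)³ / ((2.8)³·(0.0023)²) = 8.7e-4
Qc = 8.7e-4 > Kc = 2.9e-4, so the reverse reaction proceeds.

toward reactants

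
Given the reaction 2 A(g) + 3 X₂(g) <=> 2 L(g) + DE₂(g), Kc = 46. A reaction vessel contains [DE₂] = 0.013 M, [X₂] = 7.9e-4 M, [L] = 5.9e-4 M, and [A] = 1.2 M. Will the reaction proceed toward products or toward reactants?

Qc = [L]²·[DE₂] / ([A]²·[X₂]³) = (5.9e-4)²·(0.013) / ((1.2)²·(7.9e-4)³) = 6.4
Qc = 6.4 < Kc = 46, so the forward reaction proceeds.

forward (toward products)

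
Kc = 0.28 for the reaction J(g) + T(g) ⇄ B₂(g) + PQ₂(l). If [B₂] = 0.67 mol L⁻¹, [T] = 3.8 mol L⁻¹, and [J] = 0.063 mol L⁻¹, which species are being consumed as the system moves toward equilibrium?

B₂, PQ₂ (products)

(PQ₂ is a pure liquid — omitted from Qc.)
Qc = [B₂] / ([J]·[T]) = (0.67) / ((0.063)·(3.8)) = 2.8
Qc = 2.8 > Kc = 0.28: net reverse reaction.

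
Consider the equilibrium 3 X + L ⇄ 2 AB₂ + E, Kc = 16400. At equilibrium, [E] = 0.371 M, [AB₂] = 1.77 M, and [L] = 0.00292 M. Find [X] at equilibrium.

At equilibrium, Kc = [AB₂]²·[E] / ([X]³·[L]) = 16400.
(1.77)²·(0.371) / (([X])³·(0.00292)) = 16400
[X]³ = 0.0243 ⇒ [X] = 0.290 M

[X] = 0.290 M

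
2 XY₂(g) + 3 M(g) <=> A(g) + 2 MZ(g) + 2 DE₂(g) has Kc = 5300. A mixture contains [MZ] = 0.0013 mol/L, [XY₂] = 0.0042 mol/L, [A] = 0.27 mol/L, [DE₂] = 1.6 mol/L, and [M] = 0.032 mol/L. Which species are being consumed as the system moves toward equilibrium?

XY₂, M (reactants)

Qc = [A]·[MZ]²·[DE₂]² / ([XY₂]²·[M]³) = (0.27)·(0.0013)²·(1.6)² / ((0.0042)²·(0.032)³) = 2000
Qc = 2000 < Kc = 5300: net forward reaction.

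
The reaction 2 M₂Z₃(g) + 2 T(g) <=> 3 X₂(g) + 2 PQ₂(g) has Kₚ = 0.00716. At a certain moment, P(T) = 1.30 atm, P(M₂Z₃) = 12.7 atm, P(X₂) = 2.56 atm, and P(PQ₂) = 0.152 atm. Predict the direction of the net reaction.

Qₚ = P(X₂)³·P(PQ₂)² / (P(M₂Z₃)²·P(T)²) = (2.56)³·(0.152)² / ((12.7)²·(1.30)²) = 0.00142
Qₚ = 0.00142 < Kₚ = 0.00716, so the forward reaction proceeds.

forward (toward products)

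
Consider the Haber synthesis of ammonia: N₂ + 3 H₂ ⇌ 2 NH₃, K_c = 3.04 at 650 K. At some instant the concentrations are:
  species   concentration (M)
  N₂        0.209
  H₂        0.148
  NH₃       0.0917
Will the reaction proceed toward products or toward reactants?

Q_c = [NH₃]² / ([N₂]·[H₂]³) = (0.0917)² / ((0.209)·(0.148)³) = 12.4
Q_c = 12.4 > K_c = 3.04, so the reverse reaction proceeds.

to the left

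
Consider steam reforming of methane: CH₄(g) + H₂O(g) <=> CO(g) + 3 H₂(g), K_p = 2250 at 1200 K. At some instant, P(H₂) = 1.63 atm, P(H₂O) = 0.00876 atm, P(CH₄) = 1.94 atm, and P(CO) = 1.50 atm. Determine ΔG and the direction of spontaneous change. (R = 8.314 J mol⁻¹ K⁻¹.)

Q_p = P(CO)·P(H₂)³ / (P(CH₄)·P(H₂O)) = (1.50)·(1.63)³ / ((1.94)·(0.00876)) = 382
ΔG = RT ln(Q_p/K_p) = (8.314 J mol⁻¹ K⁻¹)(1200 K) × ln(382/2250)
   = (9.977 kJ/mol)(-1.773) = -17.7 kJ/mol
ΔG < 0, so the forward reaction is spontaneous (proceeds forward).

ΔG = -17.7 kJ/mol; the forward reaction is spontaneous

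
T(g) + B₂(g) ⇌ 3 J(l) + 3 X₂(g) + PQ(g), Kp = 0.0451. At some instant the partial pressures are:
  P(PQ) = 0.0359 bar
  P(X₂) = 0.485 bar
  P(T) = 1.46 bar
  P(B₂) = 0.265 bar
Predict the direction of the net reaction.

(J is a pure liquid — omitted from Qp.)
Qp = P(X₂)³·P(PQ) / (P(T)·P(B₂)) = (0.485)³·(0.0359) / ((1.46)·(0.265)) = 0.0106
Qp = 0.0106 < Kp = 0.0451, so the forward reaction proceeds.

forward (toward products)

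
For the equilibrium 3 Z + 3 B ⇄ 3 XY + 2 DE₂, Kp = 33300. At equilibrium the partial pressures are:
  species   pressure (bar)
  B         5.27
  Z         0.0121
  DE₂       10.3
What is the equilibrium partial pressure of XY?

At equilibrium, Kp = P(XY)³·P(DE₂)² / (P(Z)³·P(B)³) = 33300.
(P(XY))³·(10.3)² / ((0.0121)³·(5.27)³) = 33300
P(XY)³ = 0.0814 ⇒ P(XY) = 0.433 bar

P(XY) = 0.433 bar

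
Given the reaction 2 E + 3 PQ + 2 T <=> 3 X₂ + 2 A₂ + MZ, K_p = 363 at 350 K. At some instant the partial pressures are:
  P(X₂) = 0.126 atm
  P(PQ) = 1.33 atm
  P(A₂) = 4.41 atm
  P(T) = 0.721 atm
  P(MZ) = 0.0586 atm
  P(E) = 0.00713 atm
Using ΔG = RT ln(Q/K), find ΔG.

ΔG = -6.67 kJ/mol

Q_p = P(X₂)³·P(A₂)²·P(MZ) / (P(E)²·P(PQ)³·P(T)²) = (0.126)³·(4.41)²·(0.0586) / ((0.00713)²·(1.33)³·(0.721)²) = 36.7
ΔG = RT ln(Q_p/K_p) = (8.314 J mol⁻¹ K⁻¹)(350 K) × ln(36.7/363)
   = (2.910 kJ/mol)(-2.292) = -6.67 kJ/mol
ΔG < 0, so the forward reaction is spontaneous (proceeds forward).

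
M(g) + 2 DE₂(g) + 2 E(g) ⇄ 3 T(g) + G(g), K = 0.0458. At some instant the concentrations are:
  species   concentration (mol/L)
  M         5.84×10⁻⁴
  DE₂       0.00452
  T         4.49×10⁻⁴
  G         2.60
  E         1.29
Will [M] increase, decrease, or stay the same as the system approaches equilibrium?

decrease

Q = [T]³·[G] / ([M]·[DE₂]²·[E]²) = (4.49×10⁻⁴)³·(2.60) / ((5.84×10⁻⁴)·(0.00452)²·(1.29)²) = 0.0119
Q = 0.0119 < K = 0.0458: net forward reaction.
M is a reactant, so it decreases.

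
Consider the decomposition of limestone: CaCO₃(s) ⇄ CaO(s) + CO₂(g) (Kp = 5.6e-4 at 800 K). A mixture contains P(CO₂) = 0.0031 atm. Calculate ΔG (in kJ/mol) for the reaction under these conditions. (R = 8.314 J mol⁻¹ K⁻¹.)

ΔG = 11.4 kJ/mol

(CaCO₃, CaO are pure solids — omitted from Qp.)
Qp = P(CO₂) = 0.00310
ΔG = RT ln(Qp/Kp) = (8.314 J mol⁻¹ K⁻¹)(800 K) × ln(0.00310/5.6e-4)
   = (6.651 kJ/mol)(1.711) = 11.4 kJ/mol
ΔG > 0, so the forward reaction is non-spontaneous (proceeds in reverse).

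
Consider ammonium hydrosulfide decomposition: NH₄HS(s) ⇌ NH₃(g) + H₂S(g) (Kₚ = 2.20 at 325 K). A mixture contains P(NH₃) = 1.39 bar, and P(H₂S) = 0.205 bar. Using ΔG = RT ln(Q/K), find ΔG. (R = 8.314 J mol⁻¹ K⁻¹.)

(NH₄HS is a pure solid — omitted from Qₚ.)
Qₚ = P(NH₃)·P(H₂S) = (1.39)·(0.205) = 0.285
ΔG = RT ln(Qₚ/Kₚ) = (8.314 J mol⁻¹ K⁻¹)(325 K) × ln(0.285/2.20)
   = (2.702 kJ/mol)(-2.044) = -5.52 kJ/mol
ΔG < 0, so the forward reaction is spontaneous (proceeds forward).

ΔG = -5.52 kJ/mol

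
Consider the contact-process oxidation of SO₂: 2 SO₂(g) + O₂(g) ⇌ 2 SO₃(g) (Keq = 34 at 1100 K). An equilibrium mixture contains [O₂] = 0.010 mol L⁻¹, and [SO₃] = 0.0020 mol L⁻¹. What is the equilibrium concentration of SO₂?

At equilibrium, Keq = [SO₃]² / ([SO₂]²·[O₂]) = 34.
(0.0020)² / (([SO₂])²·(0.010)) = 34
[SO₂]² = 1.18e-5 ⇒ [SO₂] = 0.0034 mol L⁻¹

[SO₂] = 0.0034 mol L⁻¹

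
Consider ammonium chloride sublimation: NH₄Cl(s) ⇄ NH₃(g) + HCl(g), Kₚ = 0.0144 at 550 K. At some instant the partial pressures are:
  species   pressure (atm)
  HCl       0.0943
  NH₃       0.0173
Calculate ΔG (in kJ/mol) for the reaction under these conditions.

(NH₄Cl is a pure solid — omitted from Qₚ.)
Qₚ = P(NH₃)·P(HCl) = (0.0173)·(0.0943) = 0.00163
ΔG = RT ln(Qₚ/Kₚ) = (8.314 J mol⁻¹ K⁻¹)(550 K) × ln(0.00163/0.0144)
   = (4.573 kJ/mol)(-2.179) = -9.96 kJ/mol
ΔG < 0, so the forward reaction is spontaneous (proceeds forward).

ΔG = -9.96 kJ/mol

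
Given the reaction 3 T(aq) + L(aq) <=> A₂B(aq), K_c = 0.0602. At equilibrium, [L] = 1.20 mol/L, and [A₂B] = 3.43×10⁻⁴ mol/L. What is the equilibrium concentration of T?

At equilibrium, K_c = [A₂B] / ([T]³·[L]) = 0.0602.
(3.43×10⁻⁴) / (([T])³·(1.20)) = 0.0602
[T]³ = 0.00475 ⇒ [T] = 0.168 mol/L

[T] = 0.168 mol/L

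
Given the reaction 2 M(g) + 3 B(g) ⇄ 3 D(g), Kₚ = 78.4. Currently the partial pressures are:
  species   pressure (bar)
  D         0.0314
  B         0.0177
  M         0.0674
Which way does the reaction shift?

in the reverse direction

Qₚ = P(D)³ / (P(M)²·P(B)³) = (0.0314)³ / ((0.0674)²·(0.0177)³) = 1230
Qₚ = 1230 > Kₚ = 78.4, so the reverse reaction proceeds.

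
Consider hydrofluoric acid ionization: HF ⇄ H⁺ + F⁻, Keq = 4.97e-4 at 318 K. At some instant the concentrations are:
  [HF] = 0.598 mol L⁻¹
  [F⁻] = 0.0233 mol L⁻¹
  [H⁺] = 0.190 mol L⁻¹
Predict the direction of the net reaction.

to the left

Q = [H⁺]·[F⁻] / [HF] = (0.190)·(0.0233) / (0.598) = 0.00740
Q = 0.00740 > Keq = 4.97e-4, so the reverse reaction proceeds.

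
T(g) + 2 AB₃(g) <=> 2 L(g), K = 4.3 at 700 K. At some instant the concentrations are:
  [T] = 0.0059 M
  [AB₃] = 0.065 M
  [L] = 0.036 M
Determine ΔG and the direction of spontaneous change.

ΔG = 14.5 kJ/mol; the forward reaction is non-spontaneous

Q = [L]² / ([T]·[AB₃]²) = (0.036)² / ((0.0059)·(0.065)²) = 52.0
ΔG = RT ln(Q/K) = (8.314 J mol⁻¹ K⁻¹)(700 K) × ln(52.0/4.3)
   = (5.820 kJ/mol)(2.493) = 14.5 kJ/mol
ΔG > 0, so the forward reaction is non-spontaneous (proceeds in reverse).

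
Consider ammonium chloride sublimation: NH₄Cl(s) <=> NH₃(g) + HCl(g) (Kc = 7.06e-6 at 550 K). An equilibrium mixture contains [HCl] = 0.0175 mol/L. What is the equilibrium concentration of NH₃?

(NH₄Cl is a pure solid — omitted from Kc.)
At equilibrium, Kc = [NH₃]·[HCl] = 7.06e-6.
([NH₃])·(0.0175) = 7.06e-6
[NH₃] = 4.03e-4 mol/L

[NH₃] = 4.03e-4 mol/L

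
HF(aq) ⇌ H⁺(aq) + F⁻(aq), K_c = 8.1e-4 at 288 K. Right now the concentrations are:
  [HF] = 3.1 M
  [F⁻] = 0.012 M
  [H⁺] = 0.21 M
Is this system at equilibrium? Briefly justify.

yes, at equilibrium

Q_c = [H⁺]·[F⁻] / [HF] = (0.21)·(0.012) / (3.1) = 8.1e-4
Q_c = 8.1e-4 = K_c; the system is at equilibrium.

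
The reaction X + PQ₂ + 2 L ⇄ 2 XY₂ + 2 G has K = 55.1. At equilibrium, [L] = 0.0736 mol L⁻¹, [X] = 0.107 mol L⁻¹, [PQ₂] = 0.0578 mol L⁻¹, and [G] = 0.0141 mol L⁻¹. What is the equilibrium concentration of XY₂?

At equilibrium, K = [XY₂]²·[G]² / ([X]·[PQ₂]·[L]²) = 55.1.
([XY₂])²·(0.0141)² / ((0.107)·(0.0578)·(0.0736)²) = 55.1
[XY₂]² = 9.28 ⇒ [XY₂] = 3.05 mol L⁻¹

[XY₂] = 3.05 mol L⁻¹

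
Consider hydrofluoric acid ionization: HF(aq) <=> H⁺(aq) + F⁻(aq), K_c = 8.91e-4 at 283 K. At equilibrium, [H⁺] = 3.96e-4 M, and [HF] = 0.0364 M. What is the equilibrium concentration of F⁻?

[F⁻] = 0.0819 M

At equilibrium, K_c = [H⁺]·[F⁻] / [HF] = 8.91e-4.
(3.96e-4)·([F⁻]) / (0.0364) = 8.91e-4
[F⁻] = 0.0819 M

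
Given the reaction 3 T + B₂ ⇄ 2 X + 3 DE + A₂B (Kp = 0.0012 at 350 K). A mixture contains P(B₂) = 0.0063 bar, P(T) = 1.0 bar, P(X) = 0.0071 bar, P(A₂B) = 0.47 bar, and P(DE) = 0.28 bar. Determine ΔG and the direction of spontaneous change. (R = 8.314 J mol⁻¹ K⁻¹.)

Qp = P(X)²·P(DE)³·P(A₂B) / (P(T)³·P(B₂)) = (0.0071)²·(0.28)³·(0.47) / ((1.0)³·(0.0063)) = 8.26×10⁻⁵
ΔG = RT ln(Qp/Kp) = (8.314 J mol⁻¹ K⁻¹)(350 K) × ln(8.26×10⁻⁵/0.0012)
   = (2.910 kJ/mol)(-2.676) = -7.79 kJ/mol
ΔG < 0, so the forward reaction is spontaneous (proceeds forward).

ΔG = -7.79 kJ/mol; the forward reaction is spontaneous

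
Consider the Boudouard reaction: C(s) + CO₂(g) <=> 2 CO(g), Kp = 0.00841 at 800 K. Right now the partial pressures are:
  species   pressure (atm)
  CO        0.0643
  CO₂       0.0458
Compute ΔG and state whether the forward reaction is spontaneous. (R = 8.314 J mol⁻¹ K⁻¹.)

(C is a pure solid — omitted from Qp.)
Qp = P(CO)² / P(CO₂) = (0.0643)² / (0.0458) = 0.0903
ΔG = RT ln(Qp/Kp) = (8.314 J mol⁻¹ K⁻¹)(800 K) × ln(0.0903/0.00841)
   = (6.651 kJ/mol)(2.374) = 15.8 kJ/mol
ΔG > 0, so the forward reaction is non-spontaneous (proceeds in reverse).

ΔG = 15.8 kJ/mol; the forward reaction is non-spontaneous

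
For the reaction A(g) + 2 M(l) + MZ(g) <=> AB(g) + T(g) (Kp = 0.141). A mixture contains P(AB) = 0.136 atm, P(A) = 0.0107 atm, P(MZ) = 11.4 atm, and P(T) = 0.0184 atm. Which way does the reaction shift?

in the forward direction

(M is a pure liquid — omitted from Qp.)
Qp = P(AB)·P(T) / (P(A)·P(MZ)) = (0.136)·(0.0184) / ((0.0107)·(11.4)) = 0.0205
Qp = 0.0205 < Kp = 0.141, so the forward reaction proceeds.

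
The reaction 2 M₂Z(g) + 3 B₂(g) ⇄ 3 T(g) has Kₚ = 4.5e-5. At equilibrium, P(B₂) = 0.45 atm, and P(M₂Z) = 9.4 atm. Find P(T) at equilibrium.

P(T) = 0.071 atm

At equilibrium, Kₚ = P(T)³ / (P(M₂Z)²·P(B₂)³) = 4.5e-5.
(P(T))³ / ((9.4)²·(0.45)³) = 4.5e-5
P(T)³ = 3.62e-4 ⇒ P(T) = 0.071 atm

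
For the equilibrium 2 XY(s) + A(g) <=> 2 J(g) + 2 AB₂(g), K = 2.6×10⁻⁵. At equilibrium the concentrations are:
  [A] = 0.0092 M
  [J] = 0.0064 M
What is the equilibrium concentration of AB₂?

[AB₂] = 0.076 M

(XY is a pure solid — omitted from K.)
At equilibrium, K = [J]²·[AB₂]² / [A] = 2.6×10⁻⁵.
(0.0064)²·([AB₂])² / (0.0092) = 2.6×10⁻⁵
[AB₂]² = 0.00584 ⇒ [AB₂] = 0.076 M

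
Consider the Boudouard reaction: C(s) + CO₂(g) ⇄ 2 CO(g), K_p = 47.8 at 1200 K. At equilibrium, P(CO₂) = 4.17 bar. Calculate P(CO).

(C is a pure solid — omitted from K_p.)
At equilibrium, K_p = P(CO)² / P(CO₂) = 47.8.
(P(CO))² / (4.17) = 47.8
P(CO)² = 199 ⇒ P(CO) = 14.1 bar

P(CO) = 14.1 bar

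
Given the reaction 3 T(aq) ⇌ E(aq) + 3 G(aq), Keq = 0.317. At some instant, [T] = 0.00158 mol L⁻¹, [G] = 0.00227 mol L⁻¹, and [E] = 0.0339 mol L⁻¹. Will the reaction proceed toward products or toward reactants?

in the forward direction

Q = [E]·[G]³ / [T]³ = (0.0339)·(0.00227)³ / (0.00158)³ = 0.101
Q = 0.101 < Keq = 0.317, so the forward reaction proceeds.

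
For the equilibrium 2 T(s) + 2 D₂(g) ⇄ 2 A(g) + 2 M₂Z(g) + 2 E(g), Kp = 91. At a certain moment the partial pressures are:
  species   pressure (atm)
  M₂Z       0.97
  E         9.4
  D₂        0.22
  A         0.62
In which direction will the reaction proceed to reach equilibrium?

toward reactants

(T is a pure solid — omitted from Qp.)
Qp = P(A)²·P(M₂Z)²·P(E)² / P(D₂)² = (0.62)²·(0.97)²·(9.4)² / (0.22)² = 660
Qp = 660 > Kp = 91, so the reverse reaction proceeds.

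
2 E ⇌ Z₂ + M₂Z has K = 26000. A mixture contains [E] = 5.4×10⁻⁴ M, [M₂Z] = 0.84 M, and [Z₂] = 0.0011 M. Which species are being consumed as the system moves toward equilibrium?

E (reactants)

Q = [Z₂]·[M₂Z] / [E]² = (0.0011)·(0.84) / (5.4×10⁻⁴)² = 3200
Q = 3200 < K = 26000: net forward reaction.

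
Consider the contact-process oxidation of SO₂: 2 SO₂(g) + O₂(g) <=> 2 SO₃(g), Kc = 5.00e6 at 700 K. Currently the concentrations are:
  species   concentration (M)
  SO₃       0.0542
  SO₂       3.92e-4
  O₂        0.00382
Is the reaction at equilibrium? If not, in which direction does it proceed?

at equilibrium

Qc = [SO₃]² / ([SO₂]²·[O₂]) = (0.0542)² / ((3.92e-4)²·(0.00382)) = 5.00e6
Qc = 5.00e6 = Kc, so the system is already at equilibrium.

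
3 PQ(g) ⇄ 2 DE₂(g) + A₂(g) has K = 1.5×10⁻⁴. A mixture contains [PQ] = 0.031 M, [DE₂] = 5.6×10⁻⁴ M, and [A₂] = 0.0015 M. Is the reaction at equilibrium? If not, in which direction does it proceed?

forward (toward products)

Q = [DE₂]²·[A₂] / [PQ]³ = (5.6×10⁻⁴)²·(0.0015) / (0.031)³ = 1.6×10⁻⁵
Q = 1.6×10⁻⁵ < K = 1.5×10⁻⁴, so the forward reaction proceeds.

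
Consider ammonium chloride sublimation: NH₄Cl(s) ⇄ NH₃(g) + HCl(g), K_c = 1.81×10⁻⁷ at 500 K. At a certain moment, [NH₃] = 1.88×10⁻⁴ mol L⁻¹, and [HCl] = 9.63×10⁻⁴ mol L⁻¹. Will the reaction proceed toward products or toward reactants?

neither direction; the system is at equilibrium

(NH₄Cl is a pure solid — omitted from Q_c.)
Q_c = [NH₃]·[HCl] = (1.88×10⁻⁴)·(9.63×10⁻⁴) = 1.81×10⁻⁷
Q_c = 1.81×10⁻⁷ = K_c, so the system is already at equilibrium.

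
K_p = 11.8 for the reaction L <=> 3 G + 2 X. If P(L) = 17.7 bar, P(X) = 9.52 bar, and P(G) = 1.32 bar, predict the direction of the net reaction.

Q_p = P(G)³·P(X)² / P(L) = (1.32)³·(9.52)² / (17.7) = 11.8
Q_p = 11.8 = K_p, so the system is already at equilibrium.

at equilibrium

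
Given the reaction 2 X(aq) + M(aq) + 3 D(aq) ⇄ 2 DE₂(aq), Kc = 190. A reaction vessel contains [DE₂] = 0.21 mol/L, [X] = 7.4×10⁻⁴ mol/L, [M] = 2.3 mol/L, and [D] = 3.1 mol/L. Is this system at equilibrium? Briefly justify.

Qc = [DE₂]² / ([X]²·[M]·[D]³) = (0.21)² / ((7.4×10⁻⁴)²·(2.3)·(3.1)³) = 1200
Qc = 1200 > Kc = 190: net reverse reaction.

no; Q > K, reaction proceeds in reverse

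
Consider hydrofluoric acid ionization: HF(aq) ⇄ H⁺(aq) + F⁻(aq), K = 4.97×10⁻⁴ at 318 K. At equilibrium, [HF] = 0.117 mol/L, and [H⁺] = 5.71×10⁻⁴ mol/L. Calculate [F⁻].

At equilibrium, K = [H⁺]·[F⁻] / [HF] = 4.97×10⁻⁴.
(5.71×10⁻⁴)·([F⁻]) / (0.117) = 4.97×10⁻⁴
[F⁻] = 0.102 mol/L

[F⁻] = 0.102 mol/L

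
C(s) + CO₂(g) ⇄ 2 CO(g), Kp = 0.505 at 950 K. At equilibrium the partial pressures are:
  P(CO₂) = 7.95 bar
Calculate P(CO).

(C is a pure solid — omitted from Kp.)
At equilibrium, Kp = P(CO)² / P(CO₂) = 0.505.
(P(CO))² / (7.95) = 0.505
P(CO)² = 4.01 ⇒ P(CO) = 2.00 bar

P(CO) = 2.00 bar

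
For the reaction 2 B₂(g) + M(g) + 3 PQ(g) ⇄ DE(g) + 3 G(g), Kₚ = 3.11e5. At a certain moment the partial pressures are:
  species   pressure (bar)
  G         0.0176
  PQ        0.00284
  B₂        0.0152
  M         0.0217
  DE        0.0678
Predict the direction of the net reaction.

toward reactants

Qₚ = P(DE)·P(G)³ / (P(B₂)²·P(M)·P(PQ)³) = (0.0678)·(0.0176)³ / ((0.0152)²·(0.0217)·(0.00284)³) = 3.22e6
Qₚ = 3.22e6 > Kₚ = 3.11e5, so the reverse reaction proceeds.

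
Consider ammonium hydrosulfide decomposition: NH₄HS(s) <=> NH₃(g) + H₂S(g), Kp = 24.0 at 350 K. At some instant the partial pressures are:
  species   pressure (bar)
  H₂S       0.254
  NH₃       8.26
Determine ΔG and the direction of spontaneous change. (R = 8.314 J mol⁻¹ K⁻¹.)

(NH₄HS is a pure solid — omitted from Qp.)
Qp = P(NH₃)·P(H₂S) = (8.26)·(0.254) = 2.10
ΔG = RT ln(Qp/Kp) = (8.314 J mol⁻¹ K⁻¹)(350 K) × ln(2.10/24.0)
   = (2.910 kJ/mol)(-2.436) = -7.09 kJ/mol
ΔG < 0, so the forward reaction is spontaneous (proceeds forward).

ΔG = -7.09 kJ/mol; the forward reaction is spontaneous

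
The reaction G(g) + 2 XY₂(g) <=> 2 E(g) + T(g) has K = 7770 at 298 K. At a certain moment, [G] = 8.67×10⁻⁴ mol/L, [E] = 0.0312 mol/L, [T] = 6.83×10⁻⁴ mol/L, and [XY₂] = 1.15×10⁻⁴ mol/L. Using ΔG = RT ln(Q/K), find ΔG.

Q = [E]²·[T] / ([G]·[XY₂]²) = (0.0312)²·(6.83×10⁻⁴) / ((8.67×10⁻⁴)·(1.15×10⁻⁴)²) = 58000
ΔG = RT ln(Q/K) = (8.314 J mol⁻¹ K⁻¹)(298 K) × ln(58000/7770)
   = (2.478 kJ/mol)(2.010) = 4.98 kJ/mol
ΔG > 0, so the forward reaction is non-spontaneous (proceeds in reverse).

ΔG = 4.98 kJ/mol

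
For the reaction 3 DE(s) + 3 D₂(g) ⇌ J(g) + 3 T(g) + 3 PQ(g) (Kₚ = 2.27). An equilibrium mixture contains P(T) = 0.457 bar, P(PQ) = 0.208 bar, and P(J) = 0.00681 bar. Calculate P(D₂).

(DE is a pure solid — omitted from Kₚ.)
At equilibrium, Kₚ = P(J)·P(T)³·P(PQ)³ / P(D₂)³ = 2.27.
(0.00681)·(0.457)³·(0.208)³ / (P(D₂))³ = 2.27
P(D₂)³ = 2.58×10⁻⁶ ⇒ P(D₂) = 0.0137 bar

P(D₂) = 0.0137 bar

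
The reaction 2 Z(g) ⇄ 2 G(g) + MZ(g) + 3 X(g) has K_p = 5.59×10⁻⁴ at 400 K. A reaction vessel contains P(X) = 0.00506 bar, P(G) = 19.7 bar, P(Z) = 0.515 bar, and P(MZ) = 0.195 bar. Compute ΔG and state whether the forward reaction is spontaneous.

Q_p = P(G)²·P(MZ)·P(X)³ / P(Z)² = (19.7)²·(0.195)·(0.00506)³ / (0.515)² = 3.70×10⁻⁵
ΔG = RT ln(Q_p/K_p) = (8.314 J mol⁻¹ K⁻¹)(400 K) × ln(3.70×10⁻⁵/5.59×10⁻⁴)
   = (3.326 kJ/mol)(-2.715) = -9.03 kJ/mol
ΔG < 0, so the forward reaction is spontaneous (proceeds forward).

ΔG = -9.03 kJ/mol; the forward reaction is spontaneous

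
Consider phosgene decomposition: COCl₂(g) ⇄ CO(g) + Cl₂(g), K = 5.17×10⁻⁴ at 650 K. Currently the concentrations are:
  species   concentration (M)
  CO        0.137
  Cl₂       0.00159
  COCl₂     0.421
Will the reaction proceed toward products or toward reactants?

Q = [CO]·[Cl₂] / [COCl₂] = (0.137)·(0.00159) / (0.421) = 5.17×10⁻⁴
Q = 5.17×10⁻⁴ = K, so the system is already at equilibrium.

no net change (already at equilibrium)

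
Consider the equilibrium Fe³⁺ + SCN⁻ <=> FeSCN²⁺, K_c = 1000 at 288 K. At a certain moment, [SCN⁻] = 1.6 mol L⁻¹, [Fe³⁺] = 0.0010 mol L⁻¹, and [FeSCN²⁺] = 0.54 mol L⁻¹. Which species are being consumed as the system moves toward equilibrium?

Q_c = [FeSCN²⁺] / ([Fe³⁺]·[SCN⁻]) = (0.54) / ((0.0010)·(1.6)) = 340
Q_c = 340 < K_c = 1000: net forward reaction.

Fe³⁺, SCN⁻ (reactants)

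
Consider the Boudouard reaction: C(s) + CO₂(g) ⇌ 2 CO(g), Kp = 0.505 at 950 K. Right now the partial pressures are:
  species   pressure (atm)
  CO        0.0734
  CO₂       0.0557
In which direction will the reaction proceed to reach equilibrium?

toward products

(C is a pure solid — omitted from Qp.)
Qp = P(CO)² / P(CO₂) = (0.0734)² / (0.0557) = 0.0967
Qp = 0.0967 < Kp = 0.505, so the forward reaction proceeds.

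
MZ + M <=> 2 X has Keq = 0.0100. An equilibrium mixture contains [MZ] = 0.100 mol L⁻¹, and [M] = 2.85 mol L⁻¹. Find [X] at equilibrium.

[X] = 0.0534 mol L⁻¹

At equilibrium, Keq = [X]² / ([MZ]·[M]) = 0.0100.
([X])² / ((0.100)·(2.85)) = 0.0100
[X]² = 0.00285 ⇒ [X] = 0.0534 mol L⁻¹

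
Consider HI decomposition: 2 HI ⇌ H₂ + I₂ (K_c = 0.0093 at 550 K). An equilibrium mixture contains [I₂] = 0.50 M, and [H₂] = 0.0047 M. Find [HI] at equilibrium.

[HI] = 0.50 M

At equilibrium, K_c = [H₂]·[I₂] / [HI]² = 0.0093.
(0.0047)·(0.50) / ([HI])² = 0.0093
[HI]² = 0.253 ⇒ [HI] = 0.50 M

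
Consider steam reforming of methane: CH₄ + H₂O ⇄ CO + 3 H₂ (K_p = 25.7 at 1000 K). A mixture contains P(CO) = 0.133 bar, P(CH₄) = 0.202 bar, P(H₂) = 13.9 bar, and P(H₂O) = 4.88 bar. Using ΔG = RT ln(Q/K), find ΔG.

ΔG = 22.0 kJ/mol

Q_p = P(CO)·P(H₂)³ / (P(CH₄)·P(H₂O)) = (0.133)·(13.9)³ / ((0.202)·(4.88)) = 362
ΔG = RT ln(Q_p/K_p) = (8.314 J mol⁻¹ K⁻¹)(1000 K) × ln(362/25.7)
   = (8.314 kJ/mol)(2.645) = 22.0 kJ/mol
ΔG > 0, so the forward reaction is non-spontaneous (proceeds in reverse).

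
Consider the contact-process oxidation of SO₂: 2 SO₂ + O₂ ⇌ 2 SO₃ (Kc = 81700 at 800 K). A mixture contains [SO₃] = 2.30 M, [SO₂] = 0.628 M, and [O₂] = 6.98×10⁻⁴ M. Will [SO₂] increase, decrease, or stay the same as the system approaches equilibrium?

decrease

Qc = [SO₃]² / ([SO₂]²·[O₂]) = (2.30)² / ((0.628)²·(6.98×10⁻⁴)) = 19200
Qc = 19200 < Kc = 81700: net forward reaction.
SO₂ is a reactant, so it decreases.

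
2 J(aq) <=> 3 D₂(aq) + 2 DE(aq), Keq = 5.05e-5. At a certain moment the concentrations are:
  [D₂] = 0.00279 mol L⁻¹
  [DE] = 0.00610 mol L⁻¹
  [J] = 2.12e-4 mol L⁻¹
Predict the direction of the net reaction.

Q = [D₂]³·[DE]² / [J]² = (0.00279)³·(0.00610)² / (2.12e-4)² = 1.80e-5
Q = 1.80e-5 < Keq = 5.05e-5, so the forward reaction proceeds.

toward products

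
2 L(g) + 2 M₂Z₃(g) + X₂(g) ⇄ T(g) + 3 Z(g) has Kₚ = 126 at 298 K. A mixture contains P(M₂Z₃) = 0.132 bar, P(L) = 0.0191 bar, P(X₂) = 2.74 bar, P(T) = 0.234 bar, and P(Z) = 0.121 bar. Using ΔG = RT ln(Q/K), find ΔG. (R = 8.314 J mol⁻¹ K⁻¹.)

Qₚ = P(T)·P(Z)³ / (P(L)²·P(M₂Z₃)²·P(X₂)) = (0.234)·(0.121)³ / ((0.0191)²·(0.132)²·(2.74)) = 23.8
ΔG = RT ln(Qₚ/Kₚ) = (8.314 J mol⁻¹ K⁻¹)(298 K) × ln(23.8/126)
   = (2.478 kJ/mol)(-1.667) = -4.13 kJ/mol
ΔG < 0, so the forward reaction is spontaneous (proceeds forward).

ΔG = -4.13 kJ/mol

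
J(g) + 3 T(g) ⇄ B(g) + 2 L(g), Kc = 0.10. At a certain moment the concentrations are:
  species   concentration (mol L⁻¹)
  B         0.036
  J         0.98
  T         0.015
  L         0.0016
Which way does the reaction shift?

to the right

Qc = [B]·[L]² / ([J]·[T]³) = (0.036)·(0.0016)² / ((0.98)·(0.015)³) = 0.028
Qc = 0.028 < Kc = 0.10, so the forward reaction proceeds.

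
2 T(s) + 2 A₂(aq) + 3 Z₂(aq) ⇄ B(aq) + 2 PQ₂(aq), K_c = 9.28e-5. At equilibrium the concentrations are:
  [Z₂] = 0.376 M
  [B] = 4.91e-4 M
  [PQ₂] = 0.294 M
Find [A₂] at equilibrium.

(T is a pure solid — omitted from K_c.)
At equilibrium, K_c = [B]·[PQ₂]² / ([A₂]²·[Z₂]³) = 9.28e-5.
(4.91e-4)·(0.294)² / (([A₂])²·(0.376)³) = 9.28e-5
[A₂]² = 8.60 ⇒ [A₂] = 2.93 M

[A₂] = 2.93 M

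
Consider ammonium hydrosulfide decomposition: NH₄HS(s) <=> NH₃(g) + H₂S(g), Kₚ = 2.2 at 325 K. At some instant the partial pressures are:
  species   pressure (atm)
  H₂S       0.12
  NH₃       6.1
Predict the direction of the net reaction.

in the forward direction

(NH₄HS is a pure solid — omitted from Qₚ.)
Qₚ = P(NH₃)·P(H₂S) = (6.1)·(0.12) = 0.73
Qₚ = 0.73 < Kₚ = 2.2, so the forward reaction proceeds.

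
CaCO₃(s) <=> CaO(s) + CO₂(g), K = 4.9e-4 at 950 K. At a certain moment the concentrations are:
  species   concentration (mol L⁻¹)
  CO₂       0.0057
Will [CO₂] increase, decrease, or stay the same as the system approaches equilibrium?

decrease

(CaCO₃, CaO are pure solids — omitted from Q.)
Q = [CO₂] = 0.0057
Q = 0.0057 > K = 4.9e-4: net reverse reaction.
CO₂ is a product, so it decreases.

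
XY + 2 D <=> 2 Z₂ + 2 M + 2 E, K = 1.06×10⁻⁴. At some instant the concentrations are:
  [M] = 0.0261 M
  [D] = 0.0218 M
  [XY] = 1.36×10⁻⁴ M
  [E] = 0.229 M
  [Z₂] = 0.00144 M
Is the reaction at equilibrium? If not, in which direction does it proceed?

toward reactants

Q = [Z₂]²·[M]²·[E]² / ([XY]·[D]²) = (0.00144)²·(0.0261)²·(0.229)² / ((1.36×10⁻⁴)·(0.0218)²) = 0.00115
Q = 0.00115 > K = 1.06×10⁻⁴, so the reverse reaction proceeds.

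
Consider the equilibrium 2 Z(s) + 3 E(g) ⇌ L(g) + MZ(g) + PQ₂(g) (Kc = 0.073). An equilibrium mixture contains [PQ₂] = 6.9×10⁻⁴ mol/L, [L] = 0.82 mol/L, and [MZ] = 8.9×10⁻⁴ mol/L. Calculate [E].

[E] = 0.019 mol/L

(Z is a pure solid — omitted from Kc.)
At equilibrium, Kc = [L]·[MZ]·[PQ₂] / [E]³ = 0.073.
(0.82)·(8.9×10⁻⁴)·(6.9×10⁻⁴) / ([E])³ = 0.073
[E]³ = 6.90×10⁻⁶ ⇒ [E] = 0.019 mol/L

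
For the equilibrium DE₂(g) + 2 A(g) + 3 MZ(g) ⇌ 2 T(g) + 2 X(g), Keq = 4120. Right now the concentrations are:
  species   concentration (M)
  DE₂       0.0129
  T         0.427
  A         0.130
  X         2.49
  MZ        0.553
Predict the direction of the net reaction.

Q = [T]²·[X]² / ([DE₂]·[A]²·[MZ]³) = (0.427)²·(2.49)² / ((0.0129)·(0.130)²·(0.553)³) = 30700
Q = 30700 > Keq = 4120, so the reverse reaction proceeds.

reverse (toward reactants)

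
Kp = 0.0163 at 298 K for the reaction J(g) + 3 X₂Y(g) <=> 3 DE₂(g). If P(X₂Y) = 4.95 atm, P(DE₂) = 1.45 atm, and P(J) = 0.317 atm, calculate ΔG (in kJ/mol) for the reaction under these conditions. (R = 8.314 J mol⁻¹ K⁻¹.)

ΔG = 3.92 kJ/mol

Qp = P(DE₂)³ / (P(J)·P(X₂Y)³) = (1.45)³ / ((0.317)·(4.95)³) = 0.0793
ΔG = RT ln(Qp/Kp) = (8.314 J mol⁻¹ K⁻¹)(298 K) × ln(0.0793/0.0163)
   = (2.478 kJ/mol)(1.582) = 3.92 kJ/mol
ΔG > 0, so the forward reaction is non-spontaneous (proceeds in reverse).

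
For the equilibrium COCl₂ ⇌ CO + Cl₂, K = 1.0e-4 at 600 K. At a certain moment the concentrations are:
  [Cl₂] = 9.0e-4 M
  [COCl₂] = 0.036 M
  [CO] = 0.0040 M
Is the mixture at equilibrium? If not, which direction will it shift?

yes, at equilibrium

Q = [CO]·[Cl₂] / [COCl₂] = (0.0040)·(9.0e-4) / (0.036) = 1.0e-4
Q = 1.0e-4 = K; the system is at equilibrium.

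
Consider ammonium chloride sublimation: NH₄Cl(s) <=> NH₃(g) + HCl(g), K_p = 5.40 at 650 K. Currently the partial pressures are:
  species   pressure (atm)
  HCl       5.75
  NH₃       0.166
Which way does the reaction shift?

(NH₄Cl is a pure solid — omitted from Q_p.)
Q_p = P(NH₃)·P(HCl) = (0.166)·(5.75) = 0.954
Q_p = 0.954 < K_p = 5.40, so the forward reaction proceeds.

forward (toward products)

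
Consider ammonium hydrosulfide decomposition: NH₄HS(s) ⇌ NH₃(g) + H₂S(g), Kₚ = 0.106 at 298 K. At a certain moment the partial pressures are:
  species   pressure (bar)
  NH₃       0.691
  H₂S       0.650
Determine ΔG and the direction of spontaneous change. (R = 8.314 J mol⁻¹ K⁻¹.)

ΔG = 3.58 kJ/mol; the forward reaction is non-spontaneous

(NH₄HS is a pure solid — omitted from Qₚ.)
Qₚ = P(NH₃)·P(H₂S) = (0.691)·(0.650) = 0.449
ΔG = RT ln(Qₚ/Kₚ) = (8.314 J mol⁻¹ K⁻¹)(298 K) × ln(0.449/0.106)
   = (2.478 kJ/mol)(1.444) = 3.58 kJ/mol
ΔG > 0, so the forward reaction is non-spontaneous (proceeds in reverse).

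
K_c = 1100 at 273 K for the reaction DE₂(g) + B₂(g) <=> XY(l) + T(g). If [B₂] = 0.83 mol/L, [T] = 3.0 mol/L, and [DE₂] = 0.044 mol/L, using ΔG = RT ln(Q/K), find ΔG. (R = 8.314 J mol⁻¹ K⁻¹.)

(XY is a pure liquid — omitted from Q_c.)
Q_c = [T] / ([DE₂]·[B₂]) = (3.0) / ((0.044)·(0.83)) = 82.1
ΔG = RT ln(Q_c/K_c) = (8.314 J mol⁻¹ K⁻¹)(273 K) × ln(82.1/1100)
   = (2.270 kJ/mol)(-2.595) = -5.89 kJ/mol
ΔG < 0, so the forward reaction is spontaneous (proceeds forward).

ΔG = -5.89 kJ/mol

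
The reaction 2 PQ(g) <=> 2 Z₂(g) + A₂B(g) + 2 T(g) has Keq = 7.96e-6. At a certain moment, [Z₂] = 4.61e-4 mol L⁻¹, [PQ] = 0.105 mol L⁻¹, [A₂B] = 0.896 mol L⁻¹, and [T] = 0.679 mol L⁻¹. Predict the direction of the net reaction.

Q = [Z₂]²·[A₂B]·[T]² / [PQ]² = (4.61e-4)²·(0.896)·(0.679)² / (0.105)² = 7.96e-6
Q = 7.96e-6 = Keq, so the system is already at equilibrium.

no net change (already at equilibrium)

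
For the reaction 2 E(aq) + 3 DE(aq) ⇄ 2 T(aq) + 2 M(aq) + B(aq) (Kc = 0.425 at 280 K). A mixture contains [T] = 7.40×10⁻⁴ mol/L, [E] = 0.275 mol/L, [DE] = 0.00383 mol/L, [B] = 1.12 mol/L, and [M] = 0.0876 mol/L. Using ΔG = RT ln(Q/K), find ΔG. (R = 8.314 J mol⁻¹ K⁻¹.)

Qc = [T]²·[M]²·[B] / ([E]²·[DE]³) = (7.40×10⁻⁴)²·(0.0876)²·(1.12) / ((0.275)²·(0.00383)³) = 1.11
ΔG = RT ln(Qc/Kc) = (8.314 J mol⁻¹ K⁻¹)(280 K) × ln(1.11/0.425)
   = (2.328 kJ/mol)(0.9600) = 2.23 kJ/mol
ΔG > 0, so the forward reaction is non-spontaneous (proceeds in reverse).

ΔG = 2.23 kJ/mol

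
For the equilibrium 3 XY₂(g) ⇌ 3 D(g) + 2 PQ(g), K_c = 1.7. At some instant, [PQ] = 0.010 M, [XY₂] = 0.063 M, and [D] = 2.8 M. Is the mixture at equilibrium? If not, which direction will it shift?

Q_c = [D]³·[PQ]² / [XY₂]³ = (2.8)³·(0.010)² / (0.063)³ = 8.8
Q_c = 8.8 > K_c = 1.7: net reverse reaction.

no; Q > K, reaction proceeds in reverse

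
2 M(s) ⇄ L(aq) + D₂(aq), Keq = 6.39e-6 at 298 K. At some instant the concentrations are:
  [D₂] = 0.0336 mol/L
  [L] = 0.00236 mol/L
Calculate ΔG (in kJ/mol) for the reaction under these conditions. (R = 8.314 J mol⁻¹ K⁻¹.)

(M is a pure solid — omitted from Q.)
Q = [L]·[D₂] = (0.00236)·(0.0336) = 7.93e-5
ΔG = RT ln(Q/Keq) = (8.314 J mol⁻¹ K⁻¹)(298 K) × ln(7.93e-5/6.39e-6)
   = (2.478 kJ/mol)(2.519) = 6.24 kJ/mol
ΔG > 0, so the forward reaction is non-spontaneous (proceeds in reverse).

ΔG = 6.24 kJ/mol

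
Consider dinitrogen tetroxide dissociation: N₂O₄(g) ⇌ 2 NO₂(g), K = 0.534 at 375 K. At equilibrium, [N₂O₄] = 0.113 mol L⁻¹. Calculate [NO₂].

At equilibrium, K = [NO₂]² / [N₂O₄] = 0.534.
([NO₂])² / (0.113) = 0.534
[NO₂]² = 0.0603 ⇒ [NO₂] = 0.246 mol L⁻¹

[NO₂] = 0.246 mol L⁻¹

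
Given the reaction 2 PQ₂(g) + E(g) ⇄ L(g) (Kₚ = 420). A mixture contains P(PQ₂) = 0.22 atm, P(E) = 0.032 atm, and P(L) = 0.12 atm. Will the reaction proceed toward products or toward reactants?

Qₚ = P(L) / (P(PQ₂)²·P(E)) = (0.12) / ((0.22)²·(0.032)) = 77
Qₚ = 77 < Kₚ = 420, so the forward reaction proceeds.

in the forward direction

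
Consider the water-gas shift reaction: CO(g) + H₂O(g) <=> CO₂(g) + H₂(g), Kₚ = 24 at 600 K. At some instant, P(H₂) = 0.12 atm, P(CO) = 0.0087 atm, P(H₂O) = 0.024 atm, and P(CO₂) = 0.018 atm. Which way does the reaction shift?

Qₚ = P(CO₂)·P(H₂) / (P(CO)·P(H₂O)) = (0.018)·(0.12) / ((0.0087)·(0.024)) = 10
Qₚ = 10 < Kₚ = 24, so the forward reaction proceeds.

forward (toward products)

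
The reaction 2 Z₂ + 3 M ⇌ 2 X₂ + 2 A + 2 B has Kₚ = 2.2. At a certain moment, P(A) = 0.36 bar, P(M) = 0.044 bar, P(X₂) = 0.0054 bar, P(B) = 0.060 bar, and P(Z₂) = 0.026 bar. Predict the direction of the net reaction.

toward products

Qₚ = P(X₂)²·P(A)²·P(B)² / (P(Z₂)²·P(M)³) = (0.0054)²·(0.36)²·(0.060)² / ((0.026)²·(0.044)³) = 0.24
Qₚ = 0.24 < Kₚ = 2.2, so the forward reaction proceeds.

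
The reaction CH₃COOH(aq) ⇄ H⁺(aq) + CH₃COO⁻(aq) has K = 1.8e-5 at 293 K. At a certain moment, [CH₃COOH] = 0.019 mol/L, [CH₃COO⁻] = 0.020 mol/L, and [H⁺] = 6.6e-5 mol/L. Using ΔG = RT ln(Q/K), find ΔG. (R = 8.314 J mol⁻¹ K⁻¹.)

Q = [H⁺]·[CH₃COO⁻] / [CH₃COOH] = (6.6e-5)·(0.020) / (0.019) = 6.95e-5
ΔG = RT ln(Q/K) = (8.314 J mol⁻¹ K⁻¹)(293 K) × ln(6.95e-5/1.8e-5)
   = (2.436 kJ/mol)(1.351) = 3.29 kJ/mol
ΔG > 0, so the forward reaction is non-spontaneous (proceeds in reverse).

ΔG = 3.29 kJ/mol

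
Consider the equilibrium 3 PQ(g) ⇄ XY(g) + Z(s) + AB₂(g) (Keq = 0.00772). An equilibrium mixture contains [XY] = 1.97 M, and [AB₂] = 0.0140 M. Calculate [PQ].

(Z is a pure solid — omitted from Keq.)
At equilibrium, Keq = [XY]·[AB₂] / [PQ]³ = 0.00772.
(1.97)·(0.0140) / ([PQ])³ = 0.00772
[PQ]³ = 3.57 ⇒ [PQ] = 1.53 M

[PQ] = 1.53 M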